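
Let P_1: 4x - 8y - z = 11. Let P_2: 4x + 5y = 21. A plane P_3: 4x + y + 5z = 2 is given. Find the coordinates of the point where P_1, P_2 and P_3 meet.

(4, 1, -3)

Solving the 3×3 linear system 4x - 8y - z = 11, 4x + 5y = 21, 4x + y + 5z = 2 (e.g. by elimination or Cramer's rule, determinant = 276) gives (4, 1, -3).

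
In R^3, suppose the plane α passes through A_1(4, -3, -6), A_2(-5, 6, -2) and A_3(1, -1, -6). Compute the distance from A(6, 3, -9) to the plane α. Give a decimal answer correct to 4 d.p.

A_1A_2 = (-9, 9, 4), A_1A_3 = (-3, 2, 0); a normal to α is A_1A_2 × A_1A_3 = (-8, -12, 9).
Using A_1: α has equation -8x - 12y + 9z = -50.
n·A − d = (-8)·(6) + (-12)·(3) + (9)·(-9) − (-50) = -115; |n| = √289.
Distance = |-115| / √289 = 115/√289 ≈ 6.7647.

6.7647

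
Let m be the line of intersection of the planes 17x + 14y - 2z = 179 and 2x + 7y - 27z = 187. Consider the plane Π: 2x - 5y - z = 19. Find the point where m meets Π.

(9, 1, -6)

Direction of m: (17, 14, -2) × (2, 7, -27) = (-364, 455, 91).
A point on m: solving the two plane equations with x = 1 gives (1, 11, -4).
Substitute r = (1, 11, -4) + t(-364, 455, 91) into the plane: -49 + (-3094)t = 19, so t = -2/91.
Intersection: (1, 11, -4) + (-2/91)·(-364, 455, 91) = (9, 1, -6).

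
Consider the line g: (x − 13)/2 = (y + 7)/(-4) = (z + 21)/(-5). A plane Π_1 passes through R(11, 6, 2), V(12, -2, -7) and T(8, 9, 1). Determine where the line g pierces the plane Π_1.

(7, 5, -6)

g has direction (2, -4, -5) through (13, -7, -21).
RV = (1, -8, -9), RT = (-3, 3, -1); a normal to Π_1 is RV × RT = (35, 28, -21).
Using R: Π_1 has equation 35x + 28y - 21z = 511.
Substitute r = (13, -7, -21) + t(2, -4, -5) into the plane: 700 + 63t = 511, so t = -3.
Intersection: (13, -7, -21) + (-3)·(2, -4, -5) = (7, 5, -6).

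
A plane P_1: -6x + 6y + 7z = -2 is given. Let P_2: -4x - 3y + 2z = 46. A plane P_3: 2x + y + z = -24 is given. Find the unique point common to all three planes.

(-8, -6, -2)

Solving the 3×3 linear system -6x + 6y + 7z = -2, -4x - 3y + 2z = 46, 2x + y + z = -24 (e.g. by elimination or Cramer's rule, determinant = 92) gives (-8, -6, -2).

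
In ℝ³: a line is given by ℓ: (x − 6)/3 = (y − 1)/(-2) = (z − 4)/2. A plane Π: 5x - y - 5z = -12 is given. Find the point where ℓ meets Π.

ℓ has direction (3, -2, 2) through (6, 1, 4).
Substitute r = (6, 1, 4) + t(3, -2, 2) into the plane: 9 + 7t = -12, so t = -3.
Intersection: (6, 1, 4) + (-3)·(3, -2, 2) = (-3, 7, -2).

(-3, 7, -2)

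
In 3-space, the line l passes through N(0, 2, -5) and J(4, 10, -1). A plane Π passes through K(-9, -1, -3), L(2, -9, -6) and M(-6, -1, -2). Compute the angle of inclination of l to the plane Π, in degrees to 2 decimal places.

A direction vector for l is J − N = (4, 8, 4).
KL = (11, -8, -3), KM = (3, 0, 1); a normal to Π is KL × KM = (-8, -20, 24).
Using K: Π has equation -8x - 20y + 24z = 20.
sin θ = |n·v| / (|n||v|) = |-96| / (√1040 · √96) = 0.30382.
θ ≈ 17.69°.

17.69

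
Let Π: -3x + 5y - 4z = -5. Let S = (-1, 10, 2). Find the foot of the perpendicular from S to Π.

(2, 5, 6)

Foot = S − λn with λ = (n·S − d)/|n|² = (45 − (-5))/50 = 1.
Foot = (-1, 10, 2) − 1·(-3, 5, -4) = (2, 5, 6).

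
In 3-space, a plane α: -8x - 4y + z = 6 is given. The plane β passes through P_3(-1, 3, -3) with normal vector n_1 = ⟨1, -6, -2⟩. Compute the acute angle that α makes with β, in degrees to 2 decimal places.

75.94

β: n_1·r = n_1·P_3 gives x - 6y - 2z = -13.
cos θ = |n₁·n₂| / (|n₁||n₂|) = |14| / (√81 · √41).
θ = arccos(0.24294) ≈ 75.94°.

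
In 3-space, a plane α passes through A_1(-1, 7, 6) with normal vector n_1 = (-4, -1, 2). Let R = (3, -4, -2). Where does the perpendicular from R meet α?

(-1, -5, 0)

α: n_1·r = n_1·A_1 gives -4x - y + 2z = 9.
Foot = R − λn with λ = (n·R − d)/|n|² = (-12 − 9)/21 = -1.
Foot = (3, -4, -2) − (-1)·(-4, -1, 2) = (-1, -5, 0).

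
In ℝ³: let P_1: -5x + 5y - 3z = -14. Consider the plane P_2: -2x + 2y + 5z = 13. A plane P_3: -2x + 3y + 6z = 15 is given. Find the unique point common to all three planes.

Solving the 3×3 linear system -5x + 5y - 3z = -14, -2x + 2y + 5z = 13, -2x + 3y + 6z = 15 (e.g. by elimination or Cramer's rule, determinant = 31) gives (0, -1, 3).

(0, -1, 3)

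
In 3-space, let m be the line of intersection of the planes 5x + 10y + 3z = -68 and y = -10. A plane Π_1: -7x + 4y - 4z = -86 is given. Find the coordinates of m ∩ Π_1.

Direction of m: (5, 10, 3) × (0, 1, 0) = (-3, 0, 5).
A point on m: solving the two plane equations with x = 16 gives (16, -10, -16).
Substitute r = (16, -10, -16) + t(-3, 0, 5) into the plane: -88 + 1t = -86, so t = 2.
Intersection: (16, -10, -16) + 2·(-3, 0, 5) = (10, -10, -6).

(10, -10, -6)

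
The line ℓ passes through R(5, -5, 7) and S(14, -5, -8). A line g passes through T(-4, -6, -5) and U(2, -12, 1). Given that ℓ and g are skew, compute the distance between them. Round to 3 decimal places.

A direction vector for ℓ is S − R = (9, 0, -15).
A direction vector for g is U − T = (6, -6, 6).
Common perpendicular direction n = (9, 0, -15) × (6, -6, 6) = (-90, -144, -54).
With w = (-4, -6, -5) − (5, -5, 7) = (-9, -1, -12), w · n = 1602.
Distance = |w · n| / |n| = |1602| / √31752 ≈ 8.990.

8.990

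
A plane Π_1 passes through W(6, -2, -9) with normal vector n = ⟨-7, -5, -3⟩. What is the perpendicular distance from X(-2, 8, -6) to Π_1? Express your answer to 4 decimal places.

0.3293

Π_1: n·r = n·W gives -7x - 5y - 3z = -5.
n·X − d = (-7)·(-2) + (-5)·(8) + (-3)·(-6) − (-5) = -3; |n| = √83.
Distance = |-3| / √83 = 3/√83 ≈ 0.3293.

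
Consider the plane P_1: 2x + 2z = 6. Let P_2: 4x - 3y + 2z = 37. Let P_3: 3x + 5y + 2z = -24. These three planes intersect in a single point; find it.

Solving the 3×3 linear system 2x + 2z = 6, 4x - 3y + 2z = 37, 3x + 5y + 2z = -24 (e.g. by elimination or Cramer's rule, determinant = 26) gives (5, -7, -2).

(5, -7, -2)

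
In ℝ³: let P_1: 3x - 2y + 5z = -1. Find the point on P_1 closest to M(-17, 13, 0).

(-11, 9, 10)

Foot = M − λn with λ = (n·M − d)/|n|² = (-77 − (-1))/38 = -2.
Foot = (-17, 13, 0) − (-2)·(3, -2, 5) = (-11, 9, 10).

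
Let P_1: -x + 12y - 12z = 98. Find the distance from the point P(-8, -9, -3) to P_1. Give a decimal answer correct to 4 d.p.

9.5294

n·P − d = (-1)·(-8) + (12)·(-9) + (-12)·(-3) − 98 = -162; |n| = √289.
Distance = |-162| / √289 = 162/√289 ≈ 9.5294.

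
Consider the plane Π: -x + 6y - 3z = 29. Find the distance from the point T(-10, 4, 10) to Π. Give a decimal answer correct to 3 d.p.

n·T − d = (-1)·(-10) + (6)·(4) + (-3)·(10) − 29 = -25; |n| = √46.
Distance = |-25| / √46 = 25/√46 ≈ 3.686.

3.686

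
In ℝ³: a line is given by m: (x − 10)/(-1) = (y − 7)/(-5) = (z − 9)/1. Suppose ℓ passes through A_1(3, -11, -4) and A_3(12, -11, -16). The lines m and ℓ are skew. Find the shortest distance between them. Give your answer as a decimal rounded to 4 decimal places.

m has direction (-1, -5, 1) through (10, 7, 9).
A direction vector for ℓ is A_3 − A_1 = (9, 0, -12).
Common perpendicular direction n = (-1, -5, 1) × (9, 0, -12) = (60, -3, 45).
With w = (3, -11, -4) − (10, 7, 9) = (-7, -18, -13), w · n = -951.
Distance = |w · n| / |n| = |-951| / √5634 ≈ 12.6699.

12.6699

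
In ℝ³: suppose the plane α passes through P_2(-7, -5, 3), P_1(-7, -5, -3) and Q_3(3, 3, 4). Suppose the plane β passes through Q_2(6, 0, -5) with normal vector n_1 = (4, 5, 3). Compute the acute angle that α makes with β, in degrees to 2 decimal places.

P_2P_1 = (0, 0, -6), P_2Q_3 = (10, 8, 1); a normal to α is P_2P_1 × P_2Q_3 = (48, -60, 0).
Using P_2: α has equation 48x - 60y = -36.
β: n_1·r = n_1·Q_2 gives 4x + 5y + 3z = 9.
cos θ = |n₁·n₂| / (|n₁||n₂|) = |-108| / (√5904 · √50).
θ = arccos(0.19878) ≈ 78.53°.

78.53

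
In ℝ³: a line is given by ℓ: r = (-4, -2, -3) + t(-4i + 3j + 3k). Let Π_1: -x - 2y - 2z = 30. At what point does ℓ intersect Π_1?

(4, -8, -9)

Substitute r = (-4, -2, -3) + t(-4, 3, 3) into the plane: 14 + (-8)t = 30, so t = -2.
Intersection: (-4, -2, -3) + (-2)·(-4, 3, 3) = (4, -8, -9).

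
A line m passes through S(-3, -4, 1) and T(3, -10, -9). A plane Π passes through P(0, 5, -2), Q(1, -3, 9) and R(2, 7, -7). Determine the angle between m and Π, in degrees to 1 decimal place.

28.7

A direction vector for m is T − S = (6, -6, -10).
PQ = (1, -8, 11), PR = (2, 2, -5); a normal to Π is PQ × PR = (18, 27, 18).
Using P: Π has equation 18x + 27y + 18z = 99.
sin θ = |n·v| / (|n||v|) = |-234| / (√1377 · √172) = 0.48082.
θ ≈ 28.7°.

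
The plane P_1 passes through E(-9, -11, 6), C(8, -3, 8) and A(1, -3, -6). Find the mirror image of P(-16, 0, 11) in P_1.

EC = (17, 8, 2), EA = (10, 8, -12); a normal to P_1 is EC × EA = (-112, 224, 56).
Using E: P_1 has equation -112x + 224y + 56z = -1120.
λ = (n·P − d)/|n|² = (2408 − (-1120))/65856 = 3/56.
Reflection = P − 2λn = (-16, 0, 11) − (3/28)·(-112, 224, 56) = (-4, -24, 5).

(-4, -24, 5)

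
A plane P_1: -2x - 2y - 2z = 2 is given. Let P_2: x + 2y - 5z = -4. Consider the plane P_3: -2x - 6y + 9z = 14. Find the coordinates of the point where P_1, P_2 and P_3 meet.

Solving the 3×3 linear system -2x - 2y - 2z = 2, x + 2y - 5z = -4, -2x - 6y + 9z = 14 (e.g. by elimination or Cramer's rule, determinant = 26) gives (2, -3, 0).

(2, -3, 0)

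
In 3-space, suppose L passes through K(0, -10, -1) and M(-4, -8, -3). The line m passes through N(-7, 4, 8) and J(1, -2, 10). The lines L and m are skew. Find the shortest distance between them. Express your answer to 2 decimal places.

1.15

A direction vector for L is M − K = (-4, 2, -2).
A direction vector for m is J − N = (8, -6, 2).
Common perpendicular direction n = (-4, 2, -2) × (8, -6, 2) = (-8, -8, 8).
With w = (-7, 4, 8) − (0, -10, -1) = (-7, 14, 9), w · n = 16.
Distance = |w · n| / |n| = |16| / √192 ≈ 1.15.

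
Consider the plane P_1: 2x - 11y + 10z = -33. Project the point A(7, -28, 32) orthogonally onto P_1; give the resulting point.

(1, 5, 2)

Foot = A − λn with λ = (n·A − d)/|n|² = (642 − (-33))/225 = 3.
Foot = (7, -28, 32) − 3·(2, -11, 10) = (1, 5, 2).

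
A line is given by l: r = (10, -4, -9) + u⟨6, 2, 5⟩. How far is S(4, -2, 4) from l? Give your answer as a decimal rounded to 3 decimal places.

Taking (10, -4, -9) on l with direction v = (6, 2, 5): w = S − (10, -4, -9) = (-6, 2, 13), and w × v = (-16, 108, -24).
Distance = |w × v| / |v| = √12496 / √65 ≈ 13.865.

13.865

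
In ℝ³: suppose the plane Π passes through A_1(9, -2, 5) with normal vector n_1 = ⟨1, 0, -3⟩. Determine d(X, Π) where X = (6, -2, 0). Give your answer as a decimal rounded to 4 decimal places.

3.7947

Π: n_1·r = n_1·A_1 gives x - 3z = -6.
n·X − d = (1)·(6) + (0)·(-2) + (-3)·(0) − (-6) = 12; |n| = √10.
Distance = |12| / √10 = 12/√10 ≈ 3.7947.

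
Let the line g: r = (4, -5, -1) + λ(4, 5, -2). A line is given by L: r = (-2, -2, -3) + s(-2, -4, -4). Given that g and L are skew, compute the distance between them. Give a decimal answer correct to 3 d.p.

Common perpendicular direction n = (4, 5, -2) × (-2, -4, -4) = (-28, 20, -6).
With w = (-2, -2, -3) − (4, -5, -1) = (-6, 3, -2), w · n = 240.
Distance = |w · n| / |n| = |240| / √1220 ≈ 6.871.

6.871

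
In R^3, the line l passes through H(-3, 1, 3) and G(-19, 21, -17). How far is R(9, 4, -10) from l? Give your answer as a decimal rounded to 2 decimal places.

A direction vector for l is G − H = (-16, 20, -20).
Taking (-3, 1, 3) on l with direction v = (-16, 20, -20): w = R − (-3, 1, 3) = (12, 3, -13), and w × v = (200, 448, 288).
Distance = |w × v| / |v| = √323648 / √1056 ≈ 17.51.

17.51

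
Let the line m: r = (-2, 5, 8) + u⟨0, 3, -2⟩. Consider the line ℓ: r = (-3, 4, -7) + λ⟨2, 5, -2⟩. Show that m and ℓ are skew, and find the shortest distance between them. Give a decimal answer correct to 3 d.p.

Common perpendicular direction n = (0, 3, -2) × (2, 5, -2) = (4, -4, -6).
With w = (-3, 4, -7) − (-2, 5, 8) = (-1, -1, -15), w · n = 90.
Since n ≠ 0 the lines are not parallel, and w · n = 90 ≠ 0 so they do not intersect; hence they are skew.
Distance = |w · n| / |n| = |90| / √68 ≈ 10.914.

10.914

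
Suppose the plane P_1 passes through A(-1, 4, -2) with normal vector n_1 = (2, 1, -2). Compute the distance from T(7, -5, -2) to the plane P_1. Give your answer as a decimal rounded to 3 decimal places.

P_1: n_1·r = n_1·A gives 2x + y - 2z = 6.
n·T − d = (2)·(7) + (1)·(-5) + (-2)·(-2) − 6 = 7; |n| = √9.
Distance = |7| / √9 = 7/√9 ≈ 2.333.

2.333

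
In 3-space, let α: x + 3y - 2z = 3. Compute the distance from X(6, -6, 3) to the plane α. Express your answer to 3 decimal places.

n·X − d = (1)·(6) + (3)·(-6) + (-2)·(3) − 3 = -21; |n| = √14.
Distance = |-21| / √14 = 21/√14 ≈ 5.612.

5.612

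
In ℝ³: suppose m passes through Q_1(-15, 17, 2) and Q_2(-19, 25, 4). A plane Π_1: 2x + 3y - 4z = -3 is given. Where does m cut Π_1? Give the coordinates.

A direction vector for m is Q_2 − Q_1 = (-4, 8, 2).
Substitute r = (-15, 17, 2) + t(-4, 8, 2) into the plane: 13 + 8t = -3, so t = -2.
Intersection: (-15, 17, 2) + (-2)·(-4, 8, 2) = (-7, 1, -2).

(-7, 1, -2)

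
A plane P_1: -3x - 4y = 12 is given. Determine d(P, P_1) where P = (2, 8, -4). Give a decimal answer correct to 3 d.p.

n·P − d = (-3)·(2) + (-4)·(8) + (0)·(-4) − 12 = -50; |n| = √25.
Distance = |-50| / √25 = 50/√25 ≈ 10.000.

10.000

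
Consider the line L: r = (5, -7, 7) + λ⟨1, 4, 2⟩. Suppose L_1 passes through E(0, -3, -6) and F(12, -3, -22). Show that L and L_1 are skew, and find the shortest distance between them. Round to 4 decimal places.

A direction vector for L_1 is F − E = (12, 0, -16).
Common perpendicular direction n = (1, 4, 2) × (12, 0, -16) = (-64, 40, -48).
With w = (0, -3, -6) − (5, -7, 7) = (-5, 4, -13), w · n = 1104.
Since n ≠ 0 the lines are not parallel, and w · n = 1104 ≠ 0 so they do not intersect; hence they are skew.
Distance = |w · n| / |n| = |1104| / √8000 ≈ 12.3431.

12.3431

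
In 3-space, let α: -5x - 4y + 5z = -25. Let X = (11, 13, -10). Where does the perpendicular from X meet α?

(1, 5, 0)

Foot = X − λn with λ = (n·X − d)/|n|² = (-157 − (-25))/66 = -2.
Foot = (11, 13, -10) − (-2)·(-5, -4, 5) = (1, 5, 0).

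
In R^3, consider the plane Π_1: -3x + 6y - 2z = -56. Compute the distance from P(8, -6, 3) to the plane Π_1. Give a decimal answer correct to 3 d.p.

1.429

n·P − d = (-3)·(8) + (6)·(-6) + (-2)·(3) − (-56) = -10; |n| = √49.
Distance = |-10| / √49 = 10/√49 ≈ 1.429.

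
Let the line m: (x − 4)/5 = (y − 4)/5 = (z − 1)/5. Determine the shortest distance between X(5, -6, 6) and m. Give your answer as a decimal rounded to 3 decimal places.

10.985

m has direction (5, 5, 5) through (4, 4, 1).
Taking (4, 4, 1) on m with direction v = (5, 5, 5): w = X − (4, 4, 1) = (1, -10, 5), and w × v = (-75, 20, 55).
Distance = |w × v| / |v| = √9050 / √75 ≈ 10.985.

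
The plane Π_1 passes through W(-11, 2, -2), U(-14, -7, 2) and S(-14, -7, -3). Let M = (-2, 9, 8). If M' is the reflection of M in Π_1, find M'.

WU = (-3, -9, 4), WS = (-3, -9, -1); a normal to Π_1 is WU × WS = (45, -15, 0).
Using W: Π_1 has equation 45x - 15y = -525.
λ = (n·M − d)/|n|² = (-225 − (-525))/2250 = 2/15.
Reflection = M − 2λn = (-2, 9, 8) − (4/15)·(45, -15, 0) = (-14, 13, 8).

(-14, 13, 8)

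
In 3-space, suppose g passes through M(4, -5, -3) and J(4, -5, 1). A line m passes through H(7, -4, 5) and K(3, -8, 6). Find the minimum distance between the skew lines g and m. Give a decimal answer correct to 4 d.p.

1.4142

A direction vector for g is J − M = (0, 0, 4).
A direction vector for m is K − H = (-4, -4, 1).
Common perpendicular direction n = (0, 0, 4) × (-4, -4, 1) = (16, -16, 0).
With w = (7, -4, 5) − (4, -5, -3) = (3, 1, 8), w · n = 32.
Distance = |w · n| / |n| = |32| / √512 ≈ 1.4142.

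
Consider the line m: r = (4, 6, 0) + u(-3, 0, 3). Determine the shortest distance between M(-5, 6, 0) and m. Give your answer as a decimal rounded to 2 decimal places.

Taking (4, 6, 0) on m with direction v = (-3, 0, 3): w = M − (4, 6, 0) = (-9, 0, 0), and w × v = (0, 27, 0).
Distance = |w × v| / |v| = √729 / √18 ≈ 6.36.

6.36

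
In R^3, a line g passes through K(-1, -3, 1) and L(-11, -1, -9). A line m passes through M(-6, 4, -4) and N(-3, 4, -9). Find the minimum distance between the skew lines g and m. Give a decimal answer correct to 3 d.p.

5.937

A direction vector for g is L − K = (-10, 2, -10).
A direction vector for m is N − M = (3, 0, -5).
Common perpendicular direction n = (-10, 2, -10) × (3, 0, -5) = (-10, -80, -6).
With w = (-6, 4, -4) − (-1, -3, 1) = (-5, 7, -5), w · n = -480.
Distance = |w · n| / |n| = |-480| / √6536 ≈ 5.937.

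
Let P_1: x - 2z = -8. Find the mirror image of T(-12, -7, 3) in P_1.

λ = (n·T − d)/|n|² = (-18 − (-8))/5 = -2.
Reflection = T − 2λn = (-12, -7, 3) − (-4)·(1, 0, -2) = (-8, -7, -5).

(-8, -7, -5)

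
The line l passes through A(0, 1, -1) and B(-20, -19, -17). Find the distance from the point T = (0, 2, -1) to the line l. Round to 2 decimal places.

0.79

A direction vector for l is B − A = (-20, -20, -16).
Taking (0, 1, -1) on l with direction v = (-20, -20, -16): w = T − (0, 1, -1) = (0, 1, 0), and w × v = (-16, 0, 20).
Distance = |w × v| / |v| = √656 / √1056 ≈ 0.79.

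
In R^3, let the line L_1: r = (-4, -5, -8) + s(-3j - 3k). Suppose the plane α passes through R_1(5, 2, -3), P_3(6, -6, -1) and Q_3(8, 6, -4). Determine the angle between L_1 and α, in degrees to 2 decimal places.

R_1P_3 = (1, -8, 2), R_1Q_3 = (3, 4, -1); a normal to α is R_1P_3 × R_1Q_3 = (0, 7, 28).
Using R_1: α has equation 7y + 28z = -70.
sin θ = |n·v| / (|n||v|) = |-105| / (√833 · √18) = 0.85749.
θ ≈ 59.04°.

59.04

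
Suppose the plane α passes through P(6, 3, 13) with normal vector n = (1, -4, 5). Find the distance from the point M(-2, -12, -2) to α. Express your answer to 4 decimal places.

α: n·r = n·P gives x - 4y + 5z = 59.
n·M − d = (1)·(-2) + (-4)·(-12) + (5)·(-2) − 59 = -23; |n| = √42.
Distance = |-23| / √42 = 23/√42 ≈ 3.5490.

3.5490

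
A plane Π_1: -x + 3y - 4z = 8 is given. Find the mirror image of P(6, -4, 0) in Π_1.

(4, 2, -8)

λ = (n·P − d)/|n|² = (-18 − 8)/26 = -1.
Reflection = P − 2λn = (6, -4, 0) − (-2)·(-1, 3, -4) = (4, 2, -8).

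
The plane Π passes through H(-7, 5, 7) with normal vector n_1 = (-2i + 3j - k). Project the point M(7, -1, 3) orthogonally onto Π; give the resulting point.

(1, 8, 0)

Π: n_1·r = n_1·H gives -2x + 3y - z = 22.
Foot = M − λn with λ = (n·M − d)/|n|² = (-20 − 22)/14 = -3.
Foot = (7, -1, 3) − (-3)·(-2, 3, -1) = (1, 8, 0).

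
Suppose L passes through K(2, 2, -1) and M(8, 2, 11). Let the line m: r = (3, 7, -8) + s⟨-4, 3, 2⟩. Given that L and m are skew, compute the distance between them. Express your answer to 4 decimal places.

6.3945

A direction vector for L is M − K = (6, 0, 12).
Common perpendicular direction n = (6, 0, 12) × (-4, 3, 2) = (-36, -60, 18).
With w = (3, 7, -8) − (2, 2, -1) = (1, 5, -7), w · n = -462.
Distance = |w · n| / |n| = |-462| / √5220 ≈ 6.3945.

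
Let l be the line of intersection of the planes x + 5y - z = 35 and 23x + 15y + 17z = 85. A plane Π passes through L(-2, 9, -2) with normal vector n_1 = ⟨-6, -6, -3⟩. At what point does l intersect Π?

Direction of l: (1, 5, -1) × (23, 15, 17) = (100, -40, -100).
A point on l: solving the two plane equations with x = -13 gives (-13, 12, 12).
Π: n_1·r = n_1·L gives -6x - 6y - 3z = -36.
Substitute r = (-13, 12, 12) + t(100, -40, -100) into the plane: -30 + (-60)t = -36, so t = 1/10.
Intersection: (-13, 12, 12) + (1/10)·(100, -40, -100) = (-3, 8, 2).

(-3, 8, 2)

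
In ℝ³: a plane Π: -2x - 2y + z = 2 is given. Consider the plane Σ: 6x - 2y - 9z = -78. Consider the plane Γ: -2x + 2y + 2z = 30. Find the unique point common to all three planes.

Solving the 3×3 linear system -2x - 2y + z = 2, 6x - 2y - 9z = -78, -2x + 2y + 2z = 30 (e.g. by elimination or Cramer's rule, determinant = -32) gives (-5, 6, 4).

(-5, 6, 4)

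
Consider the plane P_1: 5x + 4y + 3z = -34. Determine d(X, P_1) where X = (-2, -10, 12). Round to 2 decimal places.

n·X − d = (5)·(-2) + (4)·(-10) + (3)·(12) − (-34) = 20; |n| = √50.
Distance = |20| / √50 = 20/√50 ≈ 2.83.

2.83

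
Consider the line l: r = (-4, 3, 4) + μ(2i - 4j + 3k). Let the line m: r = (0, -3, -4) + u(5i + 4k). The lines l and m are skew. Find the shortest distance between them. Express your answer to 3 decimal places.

10.018

Common perpendicular direction n = (2, -4, 3) × (5, 0, 4) = (-16, 7, 20).
With w = (0, -3, -4) − (-4, 3, 4) = (4, -6, -8), w · n = -266.
Distance = |w · n| / |n| = |-266| / √705 ≈ 10.018.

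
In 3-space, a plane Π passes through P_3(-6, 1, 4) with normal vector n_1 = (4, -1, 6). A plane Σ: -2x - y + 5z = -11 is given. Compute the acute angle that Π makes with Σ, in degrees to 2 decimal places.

Π: n_1·r = n_1·P_3 gives 4x - y + 6z = -1.
cos θ = |n₁·n₂| / (|n₁||n₂|) = |23| / (√53 · √30).
θ = arccos(0.57681) ≈ 54.77°.

54.77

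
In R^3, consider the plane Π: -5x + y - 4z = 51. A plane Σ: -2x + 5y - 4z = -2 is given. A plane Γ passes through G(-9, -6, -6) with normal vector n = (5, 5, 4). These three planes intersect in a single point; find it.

Γ: n·r = n·G gives 5x + 5y + 4z = -99.
Solving the 3×3 linear system -5x + y - 4z = 51, -2x + 5y - 4z = -2, 5x + 5y + 4z = -99 (e.g. by elimination or Cramer's rule, determinant = -72) gives (-7, -8, -6).

(-7, -8, -6)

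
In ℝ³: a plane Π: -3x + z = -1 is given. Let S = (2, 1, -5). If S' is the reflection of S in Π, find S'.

λ = (n·S − d)/|n|² = (-11 − (-1))/10 = -1.
Reflection = S − 2λn = (2, 1, -5) − (-2)·(-3, 0, 1) = (-4, 1, -3).

(-4, 1, -3)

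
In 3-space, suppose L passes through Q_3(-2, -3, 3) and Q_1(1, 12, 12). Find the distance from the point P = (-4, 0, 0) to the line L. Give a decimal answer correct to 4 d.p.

4.6414

A direction vector for L is Q_1 − Q_3 = (3, 15, 9).
Taking (-2, -3, 3) on L with direction v = (3, 15, 9): w = P − (-2, -3, 3) = (-2, 3, -3), and w × v = (72, 9, -39).
Distance = |w × v| / |v| = √6786 / √315 ≈ 4.6414.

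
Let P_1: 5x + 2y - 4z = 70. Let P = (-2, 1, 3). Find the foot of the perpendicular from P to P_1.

Foot = P − λn with λ = (n·P − d)/|n|² = (-20 − 70)/45 = -2.
Foot = (-2, 1, 3) − (-2)·(5, 2, -4) = (8, 5, -5).

(8, 5, -5)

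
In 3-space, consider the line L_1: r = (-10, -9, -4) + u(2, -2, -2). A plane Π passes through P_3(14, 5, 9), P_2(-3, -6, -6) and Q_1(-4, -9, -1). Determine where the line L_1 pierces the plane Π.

(-8, -11, -6)

P_3P_2 = (-17, -11, -15), P_3Q_1 = (-18, -14, -10); a normal to Π is P_3P_2 × P_3Q_1 = (-100, 100, 40).
Using P_3: Π has equation -100x + 100y + 40z = -540.
Substitute r = (-10, -9, -4) + t(2, -2, -2) into the plane: -60 + (-480)t = -540, so t = 1.
Intersection: (-10, -9, -4) + 1·(2, -2, -2) = (-8, -11, -6).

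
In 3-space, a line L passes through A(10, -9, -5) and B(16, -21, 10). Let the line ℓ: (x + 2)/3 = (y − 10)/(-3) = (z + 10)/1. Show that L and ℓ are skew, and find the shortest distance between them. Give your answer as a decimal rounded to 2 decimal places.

A direction vector for L is B − A = (6, -12, 15).
ℓ has direction (3, -3, 1) through (-2, 10, -10).
Common perpendicular direction n = (6, -12, 15) × (3, -3, 1) = (33, 39, 18).
With w = (-2, 10, -10) − (10, -9, -5) = (-12, 19, -5), w · n = 255.
Since n ≠ 0 the lines are not parallel, and w · n = 255 ≠ 0 so they do not intersect; hence they are skew.
Distance = |w · n| / |n| = |255| / √2934 ≈ 4.71.

4.71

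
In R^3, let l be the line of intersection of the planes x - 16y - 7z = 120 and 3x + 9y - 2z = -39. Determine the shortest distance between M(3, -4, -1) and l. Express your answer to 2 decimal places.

Direction of l: (1, -16, -7) × (3, 9, -2) = (95, -19, 57).
A point on l: solving the two plane equations with x = 8 gives (8, -7, 0).
Taking (8, -7, 0) on l with direction v = (95, -19, 57): w = M − (8, -7, 0) = (-5, 3, -1), and w × v = (152, 190, -190).
Distance = |w × v| / |v| = √95304 / √12635 ≈ 2.75.

2.75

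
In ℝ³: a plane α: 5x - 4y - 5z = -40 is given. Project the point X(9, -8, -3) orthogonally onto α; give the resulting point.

(-1, 0, 7)

Foot = X − λn with λ = (n·X − d)/|n|² = (92 − (-40))/66 = 2.
Foot = (9, -8, -3) − 2·(5, -4, -5) = (-1, 0, 7).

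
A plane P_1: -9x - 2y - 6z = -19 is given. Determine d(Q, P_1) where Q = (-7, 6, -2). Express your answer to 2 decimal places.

7.45

n·Q − d = (-9)·(-7) + (-2)·(6) + (-6)·(-2) − (-19) = 82; |n| = √121.
Distance = |82| / √121 = 82/√121 ≈ 7.45.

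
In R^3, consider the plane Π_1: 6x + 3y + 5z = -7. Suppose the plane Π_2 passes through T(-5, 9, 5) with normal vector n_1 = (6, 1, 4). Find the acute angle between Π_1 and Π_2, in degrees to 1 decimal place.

Π_2: n_1·r = n_1·T gives 6x + y + 4z = -1.
cos θ = |n₁·n₂| / (|n₁||n₂|) = |59| / (√70 · √53).
θ = arccos(0.96865) ≈ 14.4°.

14.4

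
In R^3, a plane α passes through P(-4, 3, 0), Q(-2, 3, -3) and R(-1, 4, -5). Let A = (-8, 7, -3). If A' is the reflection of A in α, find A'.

PQ = (2, 0, -3), PR = (3, 1, -5); a normal to α is PQ × PR = (3, 1, 2).
Using P: α has equation 3x + y + 2z = -9.
λ = (n·A − d)/|n|² = (-23 − (-9))/14 = -1.
Reflection = A − 2λn = (-8, 7, -3) − (-2)·(3, 1, 2) = (-2, 9, 1).

(-2, 9, 1)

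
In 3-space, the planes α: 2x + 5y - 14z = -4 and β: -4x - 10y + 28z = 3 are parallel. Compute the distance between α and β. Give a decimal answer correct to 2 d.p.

Rescale β by 1/(-2): 2x + 5y - 14z = -3/2. Then distance = |-4 − (-3/2)| / √225 ≈ 0.17.

0.17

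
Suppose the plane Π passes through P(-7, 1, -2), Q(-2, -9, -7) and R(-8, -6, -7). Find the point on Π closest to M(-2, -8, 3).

(0, -4, -3)

PQ = (5, -10, -5), PR = (-1, -7, -5); a normal to Π is PQ × PR = (15, 30, -45).
Using P: Π has equation 15x + 30y - 45z = 15.
Foot = M − λn with λ = (n·M − d)/|n|² = (-405 − 15)/3150 = -2/15.
Foot = (-2, -8, 3) − (-2/15)·(15, 30, -45) = (0, -4, -3).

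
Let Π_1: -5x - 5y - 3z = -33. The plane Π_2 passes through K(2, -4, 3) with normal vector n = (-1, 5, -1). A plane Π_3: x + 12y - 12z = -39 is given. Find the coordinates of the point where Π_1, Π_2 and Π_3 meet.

Π_2: n·r = n·K gives -x + 5y - z = -25.
Solving the 3×3 linear system -5x - 5y - 3z = -33, -x + 5y - z = -25, x + 12y - 12z = -39 (e.g. by elimination or Cramer's rule, determinant = 356) gives (9, -3, 1).

(9, -3, 1)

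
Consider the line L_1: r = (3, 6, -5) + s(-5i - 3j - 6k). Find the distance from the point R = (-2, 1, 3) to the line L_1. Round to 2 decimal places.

Taking (3, 6, -5) on L_1 with direction v = (-5, -3, -6): w = R − (3, 6, -5) = (-5, -5, 8), and w × v = (54, -70, -10).
Distance = |w × v| / |v| = √7916 / √70 ≈ 10.63.

10.63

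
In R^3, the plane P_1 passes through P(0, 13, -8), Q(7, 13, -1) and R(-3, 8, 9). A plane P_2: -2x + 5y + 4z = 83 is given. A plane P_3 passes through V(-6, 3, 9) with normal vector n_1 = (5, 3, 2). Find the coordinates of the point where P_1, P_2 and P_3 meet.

(-8, 7, 8)

PQ = (7, 0, 7), PR = (-3, -5, 17); a normal to P_1 is PQ × PR = (35, -140, -35).
Using P: P_1 has equation 35x - 140y - 35z = -1540.
P_3: n_1·r = n_1·V gives 5x + 3y + 2z = -3.
Solving the 3×3 linear system 35x - 140y - 35z = -1540, -2x + 5y + 4z = 83, 5x + 3y + 2z = -3 (e.g. by elimination or Cramer's rule, determinant = -2345) gives (-8, 7, 8).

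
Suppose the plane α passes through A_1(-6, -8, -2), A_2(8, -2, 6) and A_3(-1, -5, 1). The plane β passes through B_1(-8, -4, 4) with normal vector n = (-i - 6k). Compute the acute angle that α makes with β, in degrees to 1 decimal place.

A_1A_2 = (14, 6, 8), A_1A_3 = (5, 3, 3); a normal to α is A_1A_2 × A_1A_3 = (-6, -2, 12).
Using A_1: α has equation -6x - 2y + 12z = 28.
β: n·r = n·B_1 gives -x - 6z = -16.
cos θ = |n₁·n₂| / (|n₁||n₂|) = |-66| / (√184 · √37).
θ = arccos(0.79990) ≈ 36.9°.

36.9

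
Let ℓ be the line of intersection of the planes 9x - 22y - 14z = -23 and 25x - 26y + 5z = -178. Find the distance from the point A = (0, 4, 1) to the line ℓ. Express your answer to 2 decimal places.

Direction of ℓ: (9, -22, -14) × (25, -26, 5) = (-474, -395, 316).
A point on ℓ: solving the two plane equations with x = -9 gives (-9, -2, -1).
Taking (-9, -2, -1) on ℓ with direction v = (-474, -395, 316): w = A − (-9, -2, -1) = (9, 6, 2), and w × v = (2686, -3792, -711).
Distance = |w × v| / |v| = √22099381 / √480557 ≈ 6.78.

6.78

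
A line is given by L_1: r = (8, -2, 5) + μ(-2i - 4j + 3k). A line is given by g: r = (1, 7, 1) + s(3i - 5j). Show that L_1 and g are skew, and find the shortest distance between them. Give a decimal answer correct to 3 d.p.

3.985

Common perpendicular direction n = (-2, -4, 3) × (3, -5, 0) = (15, 9, 22).
With w = (1, 7, 1) − (8, -2, 5) = (-7, 9, -4), w · n = -112.
Since n ≠ 0 the lines are not parallel, and w · n = -112 ≠ 0 so they do not intersect; hence they are skew.
Distance = |w · n| / |n| = |-112| / √790 ≈ 3.985.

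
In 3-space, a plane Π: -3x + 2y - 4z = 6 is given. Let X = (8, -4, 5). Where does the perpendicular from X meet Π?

(2, 0, -3)

Foot = X − λn with λ = (n·X − d)/|n|² = (-52 − 6)/29 = -2.
Foot = (8, -4, 5) − (-2)·(-3, 2, -4) = (2, 0, -3).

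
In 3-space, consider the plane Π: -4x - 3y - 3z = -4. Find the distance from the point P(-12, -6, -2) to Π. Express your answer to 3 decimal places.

n·P − d = (-4)·(-12) + (-3)·(-6) + (-3)·(-2) − (-4) = 76; |n| = √34.
Distance = |76| / √34 = 76/√34 ≈ 13.034.

13.034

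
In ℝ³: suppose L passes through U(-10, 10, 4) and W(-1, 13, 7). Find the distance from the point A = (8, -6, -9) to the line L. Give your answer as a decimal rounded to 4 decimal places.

26.3093

A direction vector for L is W − U = (9, 3, 3).
Taking (-10, 10, 4) on L with direction v = (9, 3, 3): w = A − (-10, 10, 4) = (18, -16, -13), and w × v = (-9, -171, 198).
Distance = |w × v| / |v| = √68526 / √99 ≈ 26.3093.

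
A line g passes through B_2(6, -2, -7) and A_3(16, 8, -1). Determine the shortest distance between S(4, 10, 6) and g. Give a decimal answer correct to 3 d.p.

13.518

A direction vector for g is A_3 − B_2 = (10, 10, 6).
Taking (6, -2, -7) on g with direction v = (10, 10, 6): w = S − (6, -2, -7) = (-2, 12, 13), and w × v = (-58, 142, -140).
Distance = |w × v| / |v| = √43128 / √236 ≈ 13.518.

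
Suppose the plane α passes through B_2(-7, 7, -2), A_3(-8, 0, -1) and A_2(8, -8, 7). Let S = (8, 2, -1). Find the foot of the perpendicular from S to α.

B_2A_3 = (-1, -7, 1), B_2A_2 = (15, -15, 9); a normal to α is B_2A_3 × B_2A_2 = (-48, 24, 120).
Using B_2: α has equation -48x + 24y + 120z = 264.
Foot = S − λn with λ = (n·S − d)/|n|² = (-456 − 264)/17280 = -1/24.
Foot = (8, 2, -1) − (-1/24)·(-48, 24, 120) = (6, 3, 4).

(6, 3, 4)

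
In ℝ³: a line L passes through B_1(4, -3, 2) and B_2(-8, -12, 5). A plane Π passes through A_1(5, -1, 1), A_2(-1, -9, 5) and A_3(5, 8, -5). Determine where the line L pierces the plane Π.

(8, 0, 1)

A direction vector for L is B_2 − B_1 = (-12, -9, 3).
A_1A_2 = (-6, -8, 4), A_1A_3 = (0, 9, -6); a normal to Π is A_1A_2 × A_1A_3 = (12, -36, -54).
Using A_1: Π has equation 12x - 36y - 54z = 42.
Substitute r = (4, -3, 2) + t(-12, -9, 3) into the plane: 48 + 18t = 42, so t = -1/3.
Intersection: (4, -3, 2) + (-1/3)·(-12, -9, 3) = (8, 0, 1).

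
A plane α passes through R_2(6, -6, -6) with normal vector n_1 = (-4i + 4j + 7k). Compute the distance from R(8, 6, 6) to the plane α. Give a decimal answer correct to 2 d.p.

13.78

α: n_1·r = n_1·R_2 gives -4x + 4y + 7z = -90.
n·R − d = (-4)·(8) + (4)·(6) + (7)·(6) − (-90) = 124; |n| = √81.
Distance = |124| / √81 = 124/√81 ≈ 13.78.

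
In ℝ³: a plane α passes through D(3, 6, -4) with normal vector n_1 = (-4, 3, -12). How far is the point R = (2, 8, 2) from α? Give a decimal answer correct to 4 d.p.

4.7692

α: n_1·r = n_1·D gives -4x + 3y - 12z = 54.
n·R − d = (-4)·(2) + (3)·(8) + (-12)·(2) − 54 = -62; |n| = √169.
Distance = |-62| / √169 = 62/√169 ≈ 4.7692.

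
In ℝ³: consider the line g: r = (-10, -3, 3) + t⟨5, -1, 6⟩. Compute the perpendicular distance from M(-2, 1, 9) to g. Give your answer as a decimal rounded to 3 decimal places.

5.691

Taking (-10, -3, 3) on g with direction v = (5, -1, 6): w = M − (-10, -3, 3) = (8, 4, 6), and w × v = (30, -18, -28).
Distance = |w × v| / |v| = √2008 / √62 ≈ 5.691.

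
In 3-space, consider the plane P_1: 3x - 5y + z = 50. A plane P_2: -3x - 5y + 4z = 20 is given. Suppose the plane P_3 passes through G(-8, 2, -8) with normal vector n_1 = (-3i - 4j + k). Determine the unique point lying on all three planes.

P_3: n_1·r = n_1·G gives -3x - 4y + z = 8.
Solving the 3×3 linear system 3x - 5y + z = 50, -3x - 5y + 4z = 20, -3x - 4y + z = 8 (e.g. by elimination or Cramer's rule, determinant = 75) gives (6, -6, 2).

(6, -6, 2)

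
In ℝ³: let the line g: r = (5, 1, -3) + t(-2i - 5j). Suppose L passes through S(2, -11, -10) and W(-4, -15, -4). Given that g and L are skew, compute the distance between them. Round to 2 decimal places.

2.56

A direction vector for L is W − S = (-6, -4, 6).
Common perpendicular direction n = (-2, -5, 0) × (-6, -4, 6) = (-30, 12, -22).
With w = (2, -11, -10) − (5, 1, -3) = (-3, -12, -7), w · n = 100.
Distance = |w · n| / |n| = |100| / √1528 ≈ 2.56.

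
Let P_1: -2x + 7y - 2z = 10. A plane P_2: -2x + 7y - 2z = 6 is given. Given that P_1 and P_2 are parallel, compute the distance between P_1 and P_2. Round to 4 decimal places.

0.5298

Same normal n = (-2, 7, -2) with |n| = √57; distance = |10 − 6| / |n| = 4/√57 ≈ 0.5298.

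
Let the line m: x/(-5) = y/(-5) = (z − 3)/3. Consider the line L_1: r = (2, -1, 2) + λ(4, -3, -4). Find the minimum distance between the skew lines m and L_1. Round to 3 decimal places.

0.672

m has direction (-5, -5, 3) through (0, 0, 3).
Common perpendicular direction n = (-5, -5, 3) × (4, -3, -4) = (29, -8, 35).
With w = (2, -1, 2) − (0, 0, 3) = (2, -1, -1), w · n = 31.
Distance = |w · n| / |n| = |31| / √2130 ≈ 0.672.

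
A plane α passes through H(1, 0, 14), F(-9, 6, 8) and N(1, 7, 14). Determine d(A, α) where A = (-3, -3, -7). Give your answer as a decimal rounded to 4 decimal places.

HF = (-10, 6, -6), HN = (0, 7, 0); a normal to α is HF × HN = (42, 0, -70).
Using H: α has equation 42x - 70z = -938.
n·A − d = (42)·(-3) + (0)·(-3) + (-70)·(-7) − (-938) = 1302; |n| = √6664.
Distance = |1302| / √6664 = 1302/√6664 ≈ 15.9494.

15.9494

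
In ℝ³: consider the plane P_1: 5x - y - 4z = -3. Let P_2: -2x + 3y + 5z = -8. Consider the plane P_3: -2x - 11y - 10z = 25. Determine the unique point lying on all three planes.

(-4, 3, -5)

Solving the 3×3 linear system 5x - y - 4z = -3, -2x + 3y + 5z = -8, -2x - 11y - 10z = 25 (e.g. by elimination or Cramer's rule, determinant = 43) gives (-4, 3, -5).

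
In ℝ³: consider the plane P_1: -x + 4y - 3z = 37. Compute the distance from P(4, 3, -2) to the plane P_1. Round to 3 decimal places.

n·P − d = (-1)·(4) + (4)·(3) + (-3)·(-2) − 37 = -23; |n| = √26.
Distance = |-23| / √26 = 23/√26 ≈ 4.511.

4.511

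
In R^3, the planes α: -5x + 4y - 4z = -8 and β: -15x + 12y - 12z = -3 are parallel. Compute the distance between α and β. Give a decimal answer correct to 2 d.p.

Rescale β by 1/3: -5x + 4y - 4z = -1. Then distance = |-8 − (-1)| / √57 ≈ 0.93.

0.93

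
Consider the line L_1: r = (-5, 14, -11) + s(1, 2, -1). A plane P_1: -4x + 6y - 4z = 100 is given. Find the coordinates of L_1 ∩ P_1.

(-9, 6, -7)

Substitute r = (-5, 14, -11) + t(1, 2, -1) into the plane: 148 + 12t = 100, so t = -4.
Intersection: (-5, 14, -11) + (-4)·(1, 2, -1) = (-9, 6, -7).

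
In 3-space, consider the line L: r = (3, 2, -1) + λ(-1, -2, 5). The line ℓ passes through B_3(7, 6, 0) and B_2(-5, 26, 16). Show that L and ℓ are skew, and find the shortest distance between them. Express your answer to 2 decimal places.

5.13

A direction vector for ℓ is B_2 − B_3 = (-12, 20, 16).
Common perpendicular direction n = (-1, -2, 5) × (-12, 20, 16) = (-132, -44, -44).
With w = (7, 6, 0) − (3, 2, -1) = (4, 4, 1), w · n = -748.
Since n ≠ 0 the lines are not parallel, and w · n = -748 ≠ 0 so they do not intersect; hence they are skew.
Distance = |w · n| / |n| = |-748| / √21296 ≈ 5.13.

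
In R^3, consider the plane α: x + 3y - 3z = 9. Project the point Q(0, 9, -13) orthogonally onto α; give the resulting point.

(-3, 0, -4)

Foot = Q − λn with λ = (n·Q − d)/|n|² = (66 − 9)/19 = 3.
Foot = (0, 9, -13) − 3·(1, 3, -3) = (-3, 0, -4).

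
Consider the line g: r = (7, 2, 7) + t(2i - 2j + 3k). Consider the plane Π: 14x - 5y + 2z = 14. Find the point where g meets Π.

(3, 6, 1)

Substitute r = (7, 2, 7) + t(2, -2, 3) into the plane: 102 + 44t = 14, so t = -2.
Intersection: (7, 2, 7) + (-2)·(2, -2, 3) = (3, 6, 1).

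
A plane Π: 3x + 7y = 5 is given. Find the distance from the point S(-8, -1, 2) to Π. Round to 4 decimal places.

4.7270

n·S − d = (3)·(-8) + (7)·(-1) + (0)·(2) − 5 = -36; |n| = √58.
Distance = |-36| / √58 = 36/√58 ≈ 4.7270.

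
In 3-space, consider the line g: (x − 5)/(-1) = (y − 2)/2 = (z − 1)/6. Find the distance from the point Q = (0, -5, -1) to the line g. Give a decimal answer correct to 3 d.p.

8.200

g has direction (-1, 2, 6) through (5, 2, 1).
Taking (5, 2, 1) on g with direction v = (-1, 2, 6): w = Q − (5, 2, 1) = (-5, -7, -2), and w × v = (-38, 32, -17).
Distance = |w × v| / |v| = √2757 / √41 ≈ 8.200.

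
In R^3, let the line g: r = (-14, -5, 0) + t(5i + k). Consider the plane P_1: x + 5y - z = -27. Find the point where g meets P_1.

Substitute r = (-14, -5, 0) + t(5, 0, 1) into the plane: -39 + 4t = -27, so t = 3.
Intersection: (-14, -5, 0) + 3·(5, 0, 1) = (1, -5, 3).

(1, -5, 3)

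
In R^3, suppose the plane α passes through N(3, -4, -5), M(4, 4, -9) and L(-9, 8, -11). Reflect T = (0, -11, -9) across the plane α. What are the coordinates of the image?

NM = (1, 8, -4), NL = (-12, 12, -6); a normal to α is NM × NL = (0, 54, 108).
Using N: α has equation 54y + 108z = -756.
λ = (n·T − d)/|n|² = (-1566 − (-756))/14580 = -1/18.
Reflection = T − 2λn = (0, -11, -9) − (-1/9)·(0, 54, 108) = (0, -5, 3).

(0, -5, 3)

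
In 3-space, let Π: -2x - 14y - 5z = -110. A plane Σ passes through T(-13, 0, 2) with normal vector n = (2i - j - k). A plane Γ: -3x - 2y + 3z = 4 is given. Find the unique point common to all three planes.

Σ: n·r = n·T gives 2x - y - z = -28.
Solving the 3×3 linear system -2x - 14y - 5z = -110, 2x - y - z = -28, -3x - 2y + 3z = 4 (e.g. by elimination or Cramer's rule, determinant = 87) gives (-10, 10, -2).

(-10, 10, -2)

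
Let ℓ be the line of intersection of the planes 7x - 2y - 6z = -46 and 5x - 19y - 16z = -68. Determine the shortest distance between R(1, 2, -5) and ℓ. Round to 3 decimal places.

8.599

Direction of ℓ: (7, -2, -6) × (5, -19, -16) = (-82, 82, -123).
A point on ℓ: solving the two plane equations with x = -4 gives (-4, 0, 3).
Taking (-4, 0, 3) on ℓ with direction v = (-82, 82, -123): w = R − (-4, 0, 3) = (5, 2, -8), and w × v = (410, 1271, 574).
Distance = |w × v| / |v| = √2113017 / √28577 ≈ 8.599.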